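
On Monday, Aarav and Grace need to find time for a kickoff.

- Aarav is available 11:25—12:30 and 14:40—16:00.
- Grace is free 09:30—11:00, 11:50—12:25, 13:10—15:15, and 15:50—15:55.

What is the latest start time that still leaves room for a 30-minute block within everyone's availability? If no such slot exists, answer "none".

14:45

Aarav ∩ Grace: 11:50–12:25, 14:40–15:15, 15:50–15:55.
Windows ≥ 30 min: 11:50–12:25, 14:40–15:15.
Latest start in the last window 14:40–15:15 is 15:15 − 30 min = 14:45.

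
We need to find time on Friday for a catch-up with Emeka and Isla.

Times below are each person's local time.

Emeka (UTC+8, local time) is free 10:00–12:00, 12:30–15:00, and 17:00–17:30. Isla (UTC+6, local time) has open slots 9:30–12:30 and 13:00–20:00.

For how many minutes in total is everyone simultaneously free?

180 minutes

Emeka → UTC: 02:00–04:00, 04:30–07:00, 09:00–09:30.
Isla → UTC: 03:30–06:30, 07:00–14:00.
Emeka ∩ Isla: 03:30–04:00, 04:30–06:30, 09:00–09:30.
Total common minutes: 30 + 120 + 30 = 180.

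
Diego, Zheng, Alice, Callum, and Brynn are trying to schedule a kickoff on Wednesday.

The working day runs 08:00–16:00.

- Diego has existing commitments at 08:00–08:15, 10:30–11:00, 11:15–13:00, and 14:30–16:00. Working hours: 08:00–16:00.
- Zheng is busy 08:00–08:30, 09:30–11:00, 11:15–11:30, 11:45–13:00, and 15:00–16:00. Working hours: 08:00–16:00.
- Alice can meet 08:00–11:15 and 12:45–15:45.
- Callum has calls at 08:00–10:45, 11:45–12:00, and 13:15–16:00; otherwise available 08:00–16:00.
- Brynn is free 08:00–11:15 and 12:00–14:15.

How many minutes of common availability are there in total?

30 minutes

Diego free within 08:00–16:00: 08:15–10:30, 11:00–11:15, 13:00–14:30.
Zheng free within 08:00–16:00: 08:30–09:30, 11:00–11:15, 11:30–11:45, 13:00–15:00.
Callum free within 08:00–16:00: 10:45–11:45, 12:00–13:15.
Diego ∩ Zheng: 08:30–09:30, 11:00–11:15, 13:00–14:30.
Diego ∩ Zheng ∩ Alice: 08:30–09:30, 11:00–11:15, 13:00–14:30.
Diego ∩ Zheng ∩ Alice ∩ Callum: 11:00–11:15, 13:00–13:15.
Diego ∩ Zheng ∩ Alice ∩ Callum ∩ Brynn: 11:00–11:15, 13:00–13:15.
Total common minutes: 15 + 15 = 30.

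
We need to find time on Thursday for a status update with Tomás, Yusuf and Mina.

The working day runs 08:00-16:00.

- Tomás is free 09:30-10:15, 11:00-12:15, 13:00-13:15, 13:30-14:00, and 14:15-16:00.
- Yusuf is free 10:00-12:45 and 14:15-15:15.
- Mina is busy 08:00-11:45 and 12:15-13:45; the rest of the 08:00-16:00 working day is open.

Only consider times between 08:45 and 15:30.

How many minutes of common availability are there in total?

Mina free within 08:00–16:00: 11:45–12:15, 13:45–16:00.
Tomás ∩ Yusuf: 10:00–10:15, 11:00–12:15, 14:15–15:15.
Tomás ∩ Yusuf ∩ Mina: 11:45–12:15, 14:15–15:15.
Restricted to 08:45–15:30: 11:45–12:15, 14:15–15:15.
Total common minutes: 30 + 60 = 90.

90 minutes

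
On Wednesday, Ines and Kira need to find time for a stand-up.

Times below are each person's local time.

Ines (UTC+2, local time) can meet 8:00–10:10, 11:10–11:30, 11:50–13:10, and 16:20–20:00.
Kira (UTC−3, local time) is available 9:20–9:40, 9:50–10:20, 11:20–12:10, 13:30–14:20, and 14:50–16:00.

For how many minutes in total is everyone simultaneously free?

Ines → UTC: 06:00–08:10, 09:10–09:30, 09:50–11:10, 14:20–18:00.
Kira → UTC: 12:20–12:40, 12:50–13:20, 14:20–15:10, 16:30–17:20, 17:50–19:00.
Ines ∩ Kira: 14:20–15:10, 16:30–17:20, 17:50–18:00.
Total common minutes: 50 + 50 + 10 = 110.

110 minutes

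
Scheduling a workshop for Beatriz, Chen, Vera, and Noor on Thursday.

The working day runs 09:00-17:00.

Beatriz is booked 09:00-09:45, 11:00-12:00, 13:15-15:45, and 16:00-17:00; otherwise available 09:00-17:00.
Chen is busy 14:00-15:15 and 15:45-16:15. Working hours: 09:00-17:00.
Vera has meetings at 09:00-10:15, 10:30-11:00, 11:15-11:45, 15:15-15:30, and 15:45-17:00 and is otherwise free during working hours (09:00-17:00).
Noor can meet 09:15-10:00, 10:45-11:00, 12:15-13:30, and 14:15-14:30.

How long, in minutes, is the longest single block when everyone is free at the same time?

60 minutes

Beatriz free within 09:00–17:00: 09:45–11:00, 12:00–13:15, 15:45–16:00.
Chen free within 09:00–17:00: 09:00–14:00, 15:15–15:45, 16:15–17:00.
Vera free within 09:00–17:00: 10:15–10:30, 11:00–11:15, 11:45–15:15, 15:30–15:45.
Beatriz ∩ Chen: 09:45–11:00, 12:00–13:15.
Beatriz ∩ Chen ∩ Vera: 10:15–10:30, 12:00–13:15.
Beatriz ∩ Chen ∩ Vera ∩ Noor: 12:15–13:15.
Single common window of 60 minutes.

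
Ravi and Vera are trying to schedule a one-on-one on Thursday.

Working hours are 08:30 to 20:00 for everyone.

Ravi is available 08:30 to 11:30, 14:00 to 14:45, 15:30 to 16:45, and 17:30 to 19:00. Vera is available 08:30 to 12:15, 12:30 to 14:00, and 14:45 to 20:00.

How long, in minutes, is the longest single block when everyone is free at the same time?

Ravi ∩ Vera: 08:30–11:30, 15:30–16:45, 17:30–19:00.
Common window lengths: 180, 75, 90 min; longest is 180.

180 minutes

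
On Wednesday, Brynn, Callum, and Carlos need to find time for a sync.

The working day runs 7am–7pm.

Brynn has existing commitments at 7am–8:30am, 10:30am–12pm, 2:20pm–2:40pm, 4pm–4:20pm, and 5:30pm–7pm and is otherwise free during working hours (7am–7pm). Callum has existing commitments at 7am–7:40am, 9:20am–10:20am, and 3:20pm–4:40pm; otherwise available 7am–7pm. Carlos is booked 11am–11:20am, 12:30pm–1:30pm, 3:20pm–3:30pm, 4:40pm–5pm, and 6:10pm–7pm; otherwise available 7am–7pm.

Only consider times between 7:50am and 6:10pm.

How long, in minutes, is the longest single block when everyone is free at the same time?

Brynn free within 07:00–19:00: 08:30–10:30, 12:00–14:20, 14:40–16:00, 16:20–17:30.
Callum free within 07:00–19:00: 07:40–09:20, 10:20–15:20, 16:40–19:00.
Carlos free within 07:00–19:00: 07:00–11:00, 11:20–12:30, 13:30–15:20, 15:30–16:40, 17:00–18:10.
Brynn ∩ Callum: 08:30–09:20, 10:20–10:30, 12:00–14:20, 14:40–15:20, 16:40–17:30.
Brynn ∩ Callum ∩ Carlos: 08:30–09:20, 10:20–10:30, 12:00–12:30, 13:30–14:20, 14:40–15:20, 17:00–17:30.
Restricted to 07:50–18:10: 08:30–09:20, 10:20–10:30, 12:00–12:30, 13:30–14:20, 14:40–15:20, 17:00–17:30.
Common window lengths: 50, 10, 30, 50, 40, 30 min; longest is 50.

50 minutes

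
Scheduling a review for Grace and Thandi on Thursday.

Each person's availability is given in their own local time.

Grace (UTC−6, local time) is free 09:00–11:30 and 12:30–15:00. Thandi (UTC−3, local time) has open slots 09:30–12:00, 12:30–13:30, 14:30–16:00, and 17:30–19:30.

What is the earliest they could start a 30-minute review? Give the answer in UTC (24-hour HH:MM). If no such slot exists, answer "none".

Grace → UTC: 15:00–17:30, 18:30–21:00.
Thandi → UTC: 12:30–15:00, 15:30–16:30, 17:30–19:00, 20:30–22:30.
Grace ∩ Thandi: 15:30–16:30, 18:30–19:00, 20:30–21:00.
Windows ≥ 30 min: 15:30–16:30, 18:30–19:00, 20:30–21:00.
Earliest such window starts at 15:30.

15:30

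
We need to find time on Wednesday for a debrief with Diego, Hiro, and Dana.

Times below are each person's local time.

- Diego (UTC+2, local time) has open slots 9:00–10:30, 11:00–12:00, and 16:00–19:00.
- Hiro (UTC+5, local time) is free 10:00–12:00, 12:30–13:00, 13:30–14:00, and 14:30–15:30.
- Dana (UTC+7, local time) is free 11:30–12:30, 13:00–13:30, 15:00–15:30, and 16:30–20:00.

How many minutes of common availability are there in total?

Diego → UTC: 07:00–08:30, 09:00–10:00, 14:00–17:00.
Hiro → UTC: 05:00–07:00, 07:30–08:00, 08:30–09:00, 09:30–10:30.
Dana → UTC: 04:30–05:30, 06:00–06:30, 08:00–08:30, 09:30–13:00.
Diego ∩ Hiro: 07:30–08:00, 09:30–10:00.
Diego ∩ Hiro ∩ Dana: 09:30–10:00.
Total common minutes: 30.

30 minutes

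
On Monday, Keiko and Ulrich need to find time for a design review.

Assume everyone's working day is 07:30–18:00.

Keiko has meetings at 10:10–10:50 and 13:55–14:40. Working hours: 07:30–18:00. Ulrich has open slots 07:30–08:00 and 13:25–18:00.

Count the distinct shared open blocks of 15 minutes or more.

Keiko free within 07:30–18:00: 07:30–10:10, 10:50–13:55, 14:40–18:00.
Keiko ∩ Ulrich: 07:30–08:00, 13:25–13:55, 14:40–18:00.
Windows ≥ 15 min: 07:30–08:00, 13:25–13:55, 14:40–18:00.
That's 3 windows.

3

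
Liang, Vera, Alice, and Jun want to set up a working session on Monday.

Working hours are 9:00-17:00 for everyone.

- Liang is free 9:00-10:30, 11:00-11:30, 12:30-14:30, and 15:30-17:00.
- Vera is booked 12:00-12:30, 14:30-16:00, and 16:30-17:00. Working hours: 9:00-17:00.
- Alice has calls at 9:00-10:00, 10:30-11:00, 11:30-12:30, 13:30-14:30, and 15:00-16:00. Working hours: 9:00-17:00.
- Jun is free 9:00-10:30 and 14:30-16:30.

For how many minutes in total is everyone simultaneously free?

Vera free within 09:00–17:00: 09:00–12:00, 12:30–14:30, 16:00–16:30.
Alice free within 09:00–17:00: 10:00–10:30, 11:00–11:30, 12:30–13:30, 14:30–15:00, 16:00–17:00.
Liang ∩ Vera: 09:00–10:30, 11:00–11:30, 12:30–14:30, 16:00–16:30.
Liang ∩ Vera ∩ Alice: 10:00–10:30, 11:00–11:30, 12:30–13:30, 16:00–16:30.
Liang ∩ Vera ∩ Alice ∩ Jun: 10:00–10:30, 16:00–16:30.
Total common minutes: 30 + 30 = 60.

60 minutes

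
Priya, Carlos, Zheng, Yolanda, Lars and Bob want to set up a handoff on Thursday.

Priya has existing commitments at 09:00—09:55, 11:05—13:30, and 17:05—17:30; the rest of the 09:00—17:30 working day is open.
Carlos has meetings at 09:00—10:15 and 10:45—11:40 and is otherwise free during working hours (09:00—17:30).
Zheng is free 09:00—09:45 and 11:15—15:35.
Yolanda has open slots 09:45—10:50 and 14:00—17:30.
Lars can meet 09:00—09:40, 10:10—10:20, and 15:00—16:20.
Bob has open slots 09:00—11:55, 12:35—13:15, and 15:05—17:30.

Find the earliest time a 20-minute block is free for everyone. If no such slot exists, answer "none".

15:05

Priya free within 09:00–17:30: 09:55–11:05, 13:30–17:05.
Carlos free within 09:00–17:30: 10:15–10:45, 11:40–17:30.
Priya ∩ Carlos: 10:15–10:45, 13:30–17:05.
Priya ∩ Carlos ∩ Zheng: 13:30–15:35.
Priya ∩ Carlos ∩ Zheng ∩ Yolanda: 14:00–15:35.
Priya ∩ Carlos ∩ Zheng ∩ Yolanda ∩ Lars: 15:00–15:35.
Priya ∩ Carlos ∩ Zheng ∩ Yolanda ∩ Lars ∩ Bob: 15:05–15:35.
Windows ≥ 20 min: 15:05–15:35.
Earliest such window starts at 15:05.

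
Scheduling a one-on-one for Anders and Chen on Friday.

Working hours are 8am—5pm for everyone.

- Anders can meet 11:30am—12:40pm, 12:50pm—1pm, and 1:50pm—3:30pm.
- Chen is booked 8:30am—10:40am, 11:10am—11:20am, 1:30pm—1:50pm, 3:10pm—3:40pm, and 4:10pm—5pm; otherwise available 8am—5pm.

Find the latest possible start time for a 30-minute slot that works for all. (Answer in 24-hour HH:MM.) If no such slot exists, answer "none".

14:40

Chen free within 08:00–17:00: 08:00–08:30, 10:40–11:10, 11:20–13:30, 13:50–15:10, 15:40–16:10.
Anders ∩ Chen: 11:30–12:40, 12:50–13:00, 13:50–15:10.
Windows ≥ 30 min: 11:30–12:40, 13:50–15:10.
Latest start in the last window 13:50–15:10 is 15:10 − 30 min = 14:40.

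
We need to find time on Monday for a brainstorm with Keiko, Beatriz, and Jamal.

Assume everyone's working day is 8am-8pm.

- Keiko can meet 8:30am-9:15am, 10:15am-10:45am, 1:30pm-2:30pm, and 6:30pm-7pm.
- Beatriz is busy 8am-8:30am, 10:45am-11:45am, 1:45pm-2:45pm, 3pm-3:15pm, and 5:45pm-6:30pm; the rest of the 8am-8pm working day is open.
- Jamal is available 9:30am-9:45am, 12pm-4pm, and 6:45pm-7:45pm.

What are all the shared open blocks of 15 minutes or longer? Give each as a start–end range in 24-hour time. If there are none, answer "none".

Beatriz free within 08:00–20:00: 08:30–10:45, 11:45–13:45, 14:45–15:00, 15:15–17:45, 18:30–20:00.
Keiko ∩ Beatriz: 08:30–09:15, 10:15–10:45, 13:30–13:45, 18:30–19:00.
Keiko ∩ Beatriz ∩ Jamal: 13:30–13:45, 18:45–19:00.
Windows ≥ 15 min: 13:30–13:45, 18:45–19:00.

13:30–13:45, 18:45–19:00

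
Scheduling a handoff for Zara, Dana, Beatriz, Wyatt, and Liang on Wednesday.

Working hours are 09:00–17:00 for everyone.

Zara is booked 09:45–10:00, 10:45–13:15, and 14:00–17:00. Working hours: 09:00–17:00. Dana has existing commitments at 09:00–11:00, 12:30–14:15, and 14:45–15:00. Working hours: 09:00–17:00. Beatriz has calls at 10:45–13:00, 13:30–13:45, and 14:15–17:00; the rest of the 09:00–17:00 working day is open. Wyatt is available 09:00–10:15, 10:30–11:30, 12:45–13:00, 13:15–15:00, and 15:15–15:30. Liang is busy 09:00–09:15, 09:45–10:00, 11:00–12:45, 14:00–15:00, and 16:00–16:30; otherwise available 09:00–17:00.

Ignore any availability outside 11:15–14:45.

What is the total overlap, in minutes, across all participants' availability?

Zara free within 09:00–17:00: 09:00–09:45, 10:00–10:45, 13:15–14:00.
Dana free within 09:00–17:00: 11:00–12:30, 14:15–14:45, 15:00–17:00.
Beatriz free within 09:00–17:00: 09:00–10:45, 13:00–13:30, 13:45–14:15.
Liang free within 09:00–17:00: 09:15–09:45, 10:00–11:00, 12:45–14:00, 15:00–16:00, 16:30–17:00.
Zara ∩ Dana: (none).
Zara ∩ Dana ∩ Beatriz: (none).
Zara ∩ Dana ∩ Beatriz ∩ Wyatt: (none).
Zara ∩ Dana ∩ Beatriz ∩ Wyatt ∩ Liang: (none).
Restricted to 11:15–14:45: (none).
Total common minutes: 0.

0 minutes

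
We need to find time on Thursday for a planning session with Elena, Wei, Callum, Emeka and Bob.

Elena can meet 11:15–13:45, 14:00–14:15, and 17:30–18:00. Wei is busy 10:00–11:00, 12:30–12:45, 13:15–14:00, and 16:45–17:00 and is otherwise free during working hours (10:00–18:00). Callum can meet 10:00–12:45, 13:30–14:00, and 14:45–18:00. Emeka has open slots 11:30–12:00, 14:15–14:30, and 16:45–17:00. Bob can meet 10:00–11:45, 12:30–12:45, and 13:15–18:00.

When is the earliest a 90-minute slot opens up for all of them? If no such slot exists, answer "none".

Wei free within 10:00–18:00: 11:00–12:30, 12:45–13:15, 14:00–16:45, 17:00–18:00.
Elena ∩ Wei: 11:15–12:30, 12:45–13:15, 14:00–14:15, 17:30–18:00.
Elena ∩ Wei ∩ Callum: 11:15–12:30, 17:30–18:00.
Elena ∩ Wei ∩ Callum ∩ Emeka: 11:30–12:00.
Elena ∩ Wei ∩ Callum ∩ Emeka ∩ Bob: 11:30–11:45.
Windows ≥ 90 min: (none).

none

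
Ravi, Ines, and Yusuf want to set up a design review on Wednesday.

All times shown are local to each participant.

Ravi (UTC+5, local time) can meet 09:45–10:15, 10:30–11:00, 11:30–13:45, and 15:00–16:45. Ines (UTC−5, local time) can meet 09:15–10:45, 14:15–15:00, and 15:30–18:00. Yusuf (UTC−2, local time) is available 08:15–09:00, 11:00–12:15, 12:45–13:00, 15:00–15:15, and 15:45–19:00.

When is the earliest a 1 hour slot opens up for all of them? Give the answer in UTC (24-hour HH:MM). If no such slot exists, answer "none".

none

Ravi → UTC: 04:45–05:15, 05:30–06:00, 06:30–08:45, 10:00–11:45.
Ines → UTC: 14:15–15:45, 19:15–20:00, 20:30–23:00.
Yusuf → UTC: 10:15–11:00, 13:00–14:15, 14:45–15:00, 17:00–17:15, 17:45–21:00.
Ravi ∩ Ines: (none).
Ravi ∩ Ines ∩ Yusuf: (none).
Windows ≥ 60 min: (none).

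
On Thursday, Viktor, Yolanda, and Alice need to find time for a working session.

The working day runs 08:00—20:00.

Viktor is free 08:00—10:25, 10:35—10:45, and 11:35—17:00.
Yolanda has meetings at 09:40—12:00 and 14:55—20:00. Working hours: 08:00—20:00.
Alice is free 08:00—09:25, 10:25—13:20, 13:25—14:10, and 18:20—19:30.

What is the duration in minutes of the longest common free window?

85 minutes

Yolanda free within 08:00–20:00: 08:00–09:40, 12:00–14:55.
Viktor ∩ Yolanda: 08:00–09:40, 12:00–14:55.
Viktor ∩ Yolanda ∩ Alice: 08:00–09:25, 12:00–13:20, 13:25–14:10.
Common window lengths: 85, 80, 45 min; longest is 85.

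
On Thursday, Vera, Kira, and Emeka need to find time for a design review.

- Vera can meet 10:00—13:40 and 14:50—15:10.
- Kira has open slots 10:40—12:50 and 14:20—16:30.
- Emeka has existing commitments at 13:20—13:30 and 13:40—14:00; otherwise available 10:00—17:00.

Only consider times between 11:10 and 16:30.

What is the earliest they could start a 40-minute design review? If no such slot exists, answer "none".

Emeka free within 10:00–17:00: 10:00–13:20, 13:30–13:40, 14:00–17:00.
Vera ∩ Kira: 10:40–12:50, 14:50–15:10.
Vera ∩ Kira ∩ Emeka: 10:40–12:50, 14:50–15:10.
Restricted to 11:10–16:30: 11:10–12:50, 14:50–15:10.
Windows ≥ 40 min: 11:10–12:50.
Earliest such window starts at 11:10.

11:10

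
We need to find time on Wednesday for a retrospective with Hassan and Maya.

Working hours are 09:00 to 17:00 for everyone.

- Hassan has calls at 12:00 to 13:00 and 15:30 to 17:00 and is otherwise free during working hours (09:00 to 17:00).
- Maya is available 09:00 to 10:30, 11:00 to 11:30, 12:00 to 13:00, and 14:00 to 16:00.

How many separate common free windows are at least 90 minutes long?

Hassan free within 09:00–17:00: 09:00–12:00, 13:00–15:30.
Hassan ∩ Maya: 09:00–10:30, 11:00–11:30, 14:00–15:30.
Windows ≥ 90 min: 09:00–10:30, 14:00–15:30.
That's 2 windows.

2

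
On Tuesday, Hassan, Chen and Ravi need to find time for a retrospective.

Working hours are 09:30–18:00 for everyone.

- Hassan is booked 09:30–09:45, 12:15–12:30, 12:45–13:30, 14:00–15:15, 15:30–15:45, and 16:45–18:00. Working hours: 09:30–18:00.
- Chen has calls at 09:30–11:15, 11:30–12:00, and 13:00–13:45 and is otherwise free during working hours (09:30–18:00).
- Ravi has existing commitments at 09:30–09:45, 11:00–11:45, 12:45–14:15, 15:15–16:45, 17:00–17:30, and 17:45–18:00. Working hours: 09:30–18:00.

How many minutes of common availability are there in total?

Hassan free within 09:30–18:00: 09:45–12:15, 12:30–12:45, 13:30–14:00, 15:15–15:30, 15:45–16:45.
Chen free within 09:30–18:00: 11:15–11:30, 12:00–13:00, 13:45–18:00.
Ravi free within 09:30–18:00: 09:45–11:00, 11:45–12:45, 14:15–15:15, 16:45–17:00, 17:30–17:45.
Hassan ∩ Chen: 11:15–11:30, 12:00–12:15, 12:30–12:45, 13:45–14:00, 15:15–15:30, 15:45–16:45.
Hassan ∩ Chen ∩ Ravi: 12:00–12:15, 12:30–12:45.
Total common minutes: 15 + 15 = 30.

30 minutes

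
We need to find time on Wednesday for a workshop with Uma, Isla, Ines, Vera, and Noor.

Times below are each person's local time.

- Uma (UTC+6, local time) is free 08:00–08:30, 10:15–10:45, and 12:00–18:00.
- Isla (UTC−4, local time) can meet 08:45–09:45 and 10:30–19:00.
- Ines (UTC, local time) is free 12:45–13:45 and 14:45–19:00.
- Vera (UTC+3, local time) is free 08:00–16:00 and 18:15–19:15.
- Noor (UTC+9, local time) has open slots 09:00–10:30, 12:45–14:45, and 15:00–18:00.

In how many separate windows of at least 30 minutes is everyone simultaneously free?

Uma → UTC: 02:00–02:30, 04:15–04:45, 06:00–12:00.
Isla → UTC: 12:45–13:45, 14:30–23:00.
Ines → UTC: 12:45–13:45, 14:45–19:00.
Vera → UTC: 05:00–13:00, 15:15–16:15.
Noor → UTC: 00:00–01:30, 03:45–05:45, 06:00–09:00.
Uma ∩ Isla: (none).
Uma ∩ Isla ∩ Ines: (none).
Uma ∩ Isla ∩ Ines ∩ Vera: (none).
Uma ∩ Isla ∩ Ines ∩ Vera ∩ Noor: (none).
Windows ≥ 30 min: (none).
That's 0 windows.

0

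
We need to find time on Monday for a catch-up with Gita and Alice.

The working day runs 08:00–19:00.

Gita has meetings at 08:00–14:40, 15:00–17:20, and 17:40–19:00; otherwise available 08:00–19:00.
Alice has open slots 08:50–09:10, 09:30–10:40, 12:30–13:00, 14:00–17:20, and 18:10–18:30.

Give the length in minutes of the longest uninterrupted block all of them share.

20 minutes

Gita free within 08:00–19:00: 14:40–15:00, 17:20–17:40.
Gita ∩ Alice: 14:40–15:00.
Single common window of 20 minutes.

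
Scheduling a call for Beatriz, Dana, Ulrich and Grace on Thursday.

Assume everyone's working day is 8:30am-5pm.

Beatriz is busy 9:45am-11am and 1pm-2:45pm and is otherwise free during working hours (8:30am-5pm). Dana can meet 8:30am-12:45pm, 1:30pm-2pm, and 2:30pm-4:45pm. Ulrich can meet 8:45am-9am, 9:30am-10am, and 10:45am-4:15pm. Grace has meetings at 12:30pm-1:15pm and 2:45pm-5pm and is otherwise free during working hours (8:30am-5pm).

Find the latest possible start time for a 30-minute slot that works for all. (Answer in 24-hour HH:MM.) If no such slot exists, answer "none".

12:00

Beatriz free within 08:30–17:00: 08:30–09:45, 11:00–13:00, 14:45–17:00.
Grace free within 08:30–17:00: 08:30–12:30, 13:15–14:45.
Beatriz ∩ Dana: 08:30–09:45, 11:00–12:45, 14:45–16:45.
Beatriz ∩ Dana ∩ Ulrich: 08:45–09:00, 09:30–09:45, 11:00–12:45, 14:45–16:15.
Beatriz ∩ Dana ∩ Ulrich ∩ Grace: 08:45–09:00, 09:30–09:45, 11:00–12:30.
Windows ≥ 30 min: 11:00–12:30.
Latest start in the last window 11:00–12:30 is 12:30 − 30 min = 12:00.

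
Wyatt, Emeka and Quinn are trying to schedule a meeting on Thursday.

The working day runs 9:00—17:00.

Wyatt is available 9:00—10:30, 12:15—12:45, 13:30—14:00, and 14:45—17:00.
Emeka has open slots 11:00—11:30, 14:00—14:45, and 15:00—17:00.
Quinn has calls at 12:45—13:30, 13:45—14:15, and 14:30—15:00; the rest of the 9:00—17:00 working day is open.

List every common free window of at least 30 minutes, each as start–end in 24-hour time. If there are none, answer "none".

Quinn free within 09:00–17:00: 09:00–12:45, 13:30–13:45, 14:15–14:30, 15:00–17:00.
Wyatt ∩ Emeka: 15:00–17:00.
Wyatt ∩ Emeka ∩ Quinn: 15:00–17:00.
Windows ≥ 30 min: 15:00–17:00.

15:00–17:00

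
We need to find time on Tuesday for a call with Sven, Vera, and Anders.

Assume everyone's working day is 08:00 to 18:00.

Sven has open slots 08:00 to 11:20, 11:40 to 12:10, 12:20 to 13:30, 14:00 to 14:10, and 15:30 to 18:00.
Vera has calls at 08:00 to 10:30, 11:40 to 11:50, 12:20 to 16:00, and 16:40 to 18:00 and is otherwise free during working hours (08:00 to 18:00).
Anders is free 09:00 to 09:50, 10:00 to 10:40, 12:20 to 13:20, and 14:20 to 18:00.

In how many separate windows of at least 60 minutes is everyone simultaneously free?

0

Vera free within 08:00–18:00: 10:30–11:40, 11:50–12:20, 16:00–16:40.
Sven ∩ Vera: 10:30–11:20, 11:50–12:10, 16:00–16:40.
Sven ∩ Vera ∩ Anders: 10:30–10:40, 16:00–16:40.
Windows ≥ 60 min: (none).
That's 0 windows.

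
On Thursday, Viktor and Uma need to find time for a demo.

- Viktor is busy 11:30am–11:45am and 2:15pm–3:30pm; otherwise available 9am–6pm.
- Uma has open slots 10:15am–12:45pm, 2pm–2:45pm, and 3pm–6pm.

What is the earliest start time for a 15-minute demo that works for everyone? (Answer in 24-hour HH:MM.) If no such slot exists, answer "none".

10:15

Viktor free within 09:00–18:00: 09:00–11:30, 11:45–14:15, 15:30–18:00.
Viktor ∩ Uma: 10:15–11:30, 11:45–12:45, 14:00–14:15, 15:30–18:00.
Windows ≥ 15 min: 10:15–11:30, 11:45–12:45, 14:00–14:15, 15:30–18:00.
Earliest such window starts at 10:15.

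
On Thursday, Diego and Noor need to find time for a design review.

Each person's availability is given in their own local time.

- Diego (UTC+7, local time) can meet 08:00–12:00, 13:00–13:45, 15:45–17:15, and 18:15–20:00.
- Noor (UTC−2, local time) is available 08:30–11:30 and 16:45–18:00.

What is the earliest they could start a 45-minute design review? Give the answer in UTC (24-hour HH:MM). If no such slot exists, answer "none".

11:15

Diego → UTC: 01:00–05:00, 06:00–06:45, 08:45–10:15, 11:15–13:00.
Noor → UTC: 10:30–13:30, 18:45–20:00.
Diego ∩ Noor: 11:15–13:00.
Windows ≥ 45 min: 11:15–13:00.
Earliest such window starts at 11:15.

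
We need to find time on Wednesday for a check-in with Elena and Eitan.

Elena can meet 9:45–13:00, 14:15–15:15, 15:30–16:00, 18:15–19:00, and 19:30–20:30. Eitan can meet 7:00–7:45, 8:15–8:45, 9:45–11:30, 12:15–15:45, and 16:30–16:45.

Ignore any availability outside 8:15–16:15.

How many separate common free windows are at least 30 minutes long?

Elena ∩ Eitan: 09:45–11:30, 12:15–13:00, 14:15–15:15, 15:30–15:45.
Restricted to 08:15–16:15: 09:45–11:30, 12:15–13:00, 14:15–15:15, 15:30–15:45.
Windows ≥ 30 min: 09:45–11:30, 12:15–13:00, 14:15–15:15.
That's 3 windows.

3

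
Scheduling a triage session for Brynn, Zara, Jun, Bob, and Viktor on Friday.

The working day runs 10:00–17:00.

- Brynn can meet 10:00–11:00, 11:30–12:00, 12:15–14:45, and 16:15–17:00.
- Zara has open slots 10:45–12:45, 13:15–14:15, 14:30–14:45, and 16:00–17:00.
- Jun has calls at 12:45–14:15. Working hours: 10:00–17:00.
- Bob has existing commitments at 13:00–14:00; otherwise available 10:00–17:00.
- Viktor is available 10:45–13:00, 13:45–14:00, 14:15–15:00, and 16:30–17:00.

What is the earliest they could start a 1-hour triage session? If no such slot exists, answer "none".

Jun free within 10:00–17:00: 10:00–12:45, 14:15–17:00.
Bob free within 10:00–17:00: 10:00–13:00, 14:00–17:00.
Brynn ∩ Zara: 10:45–11:00, 11:30–12:00, 12:15–12:45, 13:15–14:15, 14:30–14:45, 16:15–17:00.
Brynn ∩ Zara ∩ Jun: 10:45–11:00, 11:30–12:00, 12:15–12:45, 14:30–14:45, 16:15–17:00.
Brynn ∩ Zara ∩ Jun ∩ Bob: 10:45–11:00, 11:30–12:00, 12:15–12:45, 14:30–14:45, 16:15–17:00.
Brynn ∩ Zara ∩ Jun ∩ Bob ∩ Viktor: 10:45–11:00, 11:30–12:00, 12:15–12:45, 14:30–14:45, 16:30–17:00.
Windows ≥ 60 min: (none).

none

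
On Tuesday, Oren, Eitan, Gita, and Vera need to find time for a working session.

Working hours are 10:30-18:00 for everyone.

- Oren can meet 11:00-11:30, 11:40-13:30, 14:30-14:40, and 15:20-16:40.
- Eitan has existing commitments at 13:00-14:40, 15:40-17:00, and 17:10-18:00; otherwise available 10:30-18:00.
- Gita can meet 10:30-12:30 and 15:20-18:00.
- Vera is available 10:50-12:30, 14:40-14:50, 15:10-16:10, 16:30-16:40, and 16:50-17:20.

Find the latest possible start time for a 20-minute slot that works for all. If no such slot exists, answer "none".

Eitan free within 10:30–18:00: 10:30–13:00, 14:40–15:40, 17:00–17:10.
Oren ∩ Eitan: 11:00–11:30, 11:40–13:00, 15:20–15:40.
Oren ∩ Eitan ∩ Gita: 11:00–11:30, 11:40–12:30, 15:20–15:40.
Oren ∩ Eitan ∩ Gita ∩ Vera: 11:00–11:30, 11:40–12:30, 15:20–15:40.
Windows ≥ 20 min: 11:00–11:30, 11:40–12:30, 15:20–15:40.
Latest start in the last window 15:20–15:40 is 15:40 − 20 min = 15:20.

15:20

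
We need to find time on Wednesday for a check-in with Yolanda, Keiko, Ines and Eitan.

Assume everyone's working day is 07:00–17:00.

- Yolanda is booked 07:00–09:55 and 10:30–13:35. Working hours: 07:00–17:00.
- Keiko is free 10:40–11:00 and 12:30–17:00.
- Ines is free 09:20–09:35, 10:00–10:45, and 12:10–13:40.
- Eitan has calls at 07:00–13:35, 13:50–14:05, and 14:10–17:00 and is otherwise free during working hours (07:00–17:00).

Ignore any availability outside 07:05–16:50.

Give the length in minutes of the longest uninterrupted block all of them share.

5 minutes

Yolanda free within 07:00–17:00: 09:55–10:30, 13:35–17:00.
Eitan free within 07:00–17:00: 13:35–13:50, 14:05–14:10.
Yolanda ∩ Keiko: 13:35–17:00.
Yolanda ∩ Keiko ∩ Ines: 13:35–13:40.
Yolanda ∩ Keiko ∩ Ines ∩ Eitan: 13:35–13:40.
Restricted to 07:05–16:50: 13:35–13:40.
Single common window of 5 minutes.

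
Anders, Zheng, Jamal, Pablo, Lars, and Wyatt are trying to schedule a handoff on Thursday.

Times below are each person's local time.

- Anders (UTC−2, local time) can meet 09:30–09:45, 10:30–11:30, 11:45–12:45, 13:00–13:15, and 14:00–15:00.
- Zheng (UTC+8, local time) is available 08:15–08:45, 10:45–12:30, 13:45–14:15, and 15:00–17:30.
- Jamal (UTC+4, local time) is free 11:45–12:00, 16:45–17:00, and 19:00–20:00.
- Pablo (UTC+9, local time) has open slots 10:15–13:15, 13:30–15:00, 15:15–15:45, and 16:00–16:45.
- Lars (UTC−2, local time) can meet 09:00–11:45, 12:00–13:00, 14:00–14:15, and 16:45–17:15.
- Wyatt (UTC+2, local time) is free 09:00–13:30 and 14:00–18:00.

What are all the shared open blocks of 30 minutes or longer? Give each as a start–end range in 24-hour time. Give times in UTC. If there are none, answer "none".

Anders → UTC: 11:30–11:45, 12:30–13:30, 13:45–14:45, 15:00–15:15, 16:00–17:00.
Zheng → UTC: 00:15–00:45, 02:45–04:30, 05:45–06:15, 07:00–09:30.
Jamal → UTC: 07:45–08:00, 12:45–13:00, 15:00–16:00.
Pablo → UTC: 01:15–04:15, 04:30–06:00, 06:15–06:45, 07:00–07:45.
Lars → UTC: 11:00–13:45, 14:00–15:00, 16:00–16:15, 18:45–19:15.
Wyatt → UTC: 07:00–11:30, 12:00–16:00.
Anders ∩ Zheng: (none).
Anders ∩ Zheng ∩ Jamal: (none).
Anders ∩ Zheng ∩ Jamal ∩ Pablo: (none).
Anders ∩ Zheng ∩ Jamal ∩ Pablo ∩ Lars: (none).
Anders ∩ Zheng ∩ Jamal ∩ Pablo ∩ Lars ∩ Wyatt: (none).
Windows ≥ 30 min: (none).

none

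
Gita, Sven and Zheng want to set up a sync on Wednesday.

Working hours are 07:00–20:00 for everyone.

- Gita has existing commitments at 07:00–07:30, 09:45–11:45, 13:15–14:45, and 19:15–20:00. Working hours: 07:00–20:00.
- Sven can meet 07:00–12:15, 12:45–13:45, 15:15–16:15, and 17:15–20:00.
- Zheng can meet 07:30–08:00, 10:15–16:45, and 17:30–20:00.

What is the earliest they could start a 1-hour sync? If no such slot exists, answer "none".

Gita free within 07:00–20:00: 07:30–09:45, 11:45–13:15, 14:45–19:15.
Gita ∩ Sven: 07:30–09:45, 11:45–12:15, 12:45–13:15, 15:15–16:15, 17:15–19:15.
Gita ∩ Sven ∩ Zheng: 07:30–08:00, 11:45–12:15, 12:45–13:15, 15:15–16:15, 17:30–19:15.
Windows ≥ 60 min: 15:15–16:15, 17:30–19:15.
Earliest such window starts at 15:15.

15:15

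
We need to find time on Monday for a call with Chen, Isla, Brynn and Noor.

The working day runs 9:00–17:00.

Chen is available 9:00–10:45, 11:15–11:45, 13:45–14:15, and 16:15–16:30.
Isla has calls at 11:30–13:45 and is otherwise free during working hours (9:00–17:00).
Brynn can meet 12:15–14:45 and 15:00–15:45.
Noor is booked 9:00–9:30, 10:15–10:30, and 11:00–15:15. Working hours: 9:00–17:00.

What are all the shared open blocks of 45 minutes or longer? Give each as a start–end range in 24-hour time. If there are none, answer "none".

Isla free within 09:00–17:00: 09:00–11:30, 13:45–17:00.
Noor free within 09:00–17:00: 09:30–10:15, 10:30–11:00, 15:15–17:00.
Chen ∩ Isla: 09:00–10:45, 11:15–11:30, 13:45–14:15, 16:15–16:30.
Chen ∩ Isla ∩ Brynn: 13:45–14:15.
Chen ∩ Isla ∩ Brynn ∩ Noor: (none).
Windows ≥ 45 min: (none).

none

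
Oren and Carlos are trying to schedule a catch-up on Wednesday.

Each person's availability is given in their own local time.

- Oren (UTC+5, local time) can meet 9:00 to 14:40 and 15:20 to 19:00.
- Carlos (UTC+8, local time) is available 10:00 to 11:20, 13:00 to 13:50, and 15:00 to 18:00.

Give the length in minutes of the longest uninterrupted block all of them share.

160 minutes

Oren → UTC: 04:00–09:40, 10:20–14:00.
Carlos → UTC: 02:00–03:20, 05:00–05:50, 07:00–10:00.
Oren ∩ Carlos: 05:00–05:50, 07:00–09:40.
Common window lengths: 50, 160 min; longest is 160.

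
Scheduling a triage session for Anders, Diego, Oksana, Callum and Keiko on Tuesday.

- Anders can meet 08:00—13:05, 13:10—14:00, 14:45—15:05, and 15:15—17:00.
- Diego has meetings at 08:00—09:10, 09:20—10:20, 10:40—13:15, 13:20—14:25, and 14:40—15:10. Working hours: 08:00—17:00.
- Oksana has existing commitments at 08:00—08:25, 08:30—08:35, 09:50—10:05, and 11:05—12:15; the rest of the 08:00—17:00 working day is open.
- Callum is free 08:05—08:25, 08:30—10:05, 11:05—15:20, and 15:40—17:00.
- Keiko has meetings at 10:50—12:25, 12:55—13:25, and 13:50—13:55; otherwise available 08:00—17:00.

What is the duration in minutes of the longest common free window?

80 minutes

Diego free within 08:00–17:00: 09:10–09:20, 10:20–10:40, 13:15–13:20, 14:25–14:40, 15:10–17:00.
Oksana free within 08:00–17:00: 08:25–08:30, 08:35–09:50, 10:05–11:05, 12:15–17:00.
Keiko free within 08:00–17:00: 08:00–10:50, 12:25–12:55, 13:25–13:50, 13:55–17:00.
Anders ∩ Diego: 09:10–09:20, 10:20–10:40, 13:15–13:20, 15:15–17:00.
Anders ∩ Diego ∩ Oksana: 09:10–09:20, 10:20–10:40, 13:15–13:20, 15:15–17:00.
Anders ∩ Diego ∩ Oksana ∩ Callum: 09:10–09:20, 13:15–13:20, 15:15–15:20, 15:40–17:00.
Anders ∩ Diego ∩ Oksana ∩ Callum ∩ Keiko: 09:10–09:20, 15:15–15:20, 15:40–17:00.
Common window lengths: 10, 5, 80 min; longest is 80.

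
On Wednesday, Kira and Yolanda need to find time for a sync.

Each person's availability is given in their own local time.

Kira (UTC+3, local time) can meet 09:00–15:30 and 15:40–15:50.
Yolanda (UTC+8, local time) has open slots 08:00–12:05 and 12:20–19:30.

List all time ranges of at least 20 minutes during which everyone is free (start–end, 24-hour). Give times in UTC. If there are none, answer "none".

Kira → UTC: 06:00–12:30, 12:40–12:50.
Yolanda → UTC: 00:00–04:05, 04:20–11:30.
Kira ∩ Yolanda: 06:00–11:30.
Windows ≥ 20 min: 06:00–11:30.

06:00–11:30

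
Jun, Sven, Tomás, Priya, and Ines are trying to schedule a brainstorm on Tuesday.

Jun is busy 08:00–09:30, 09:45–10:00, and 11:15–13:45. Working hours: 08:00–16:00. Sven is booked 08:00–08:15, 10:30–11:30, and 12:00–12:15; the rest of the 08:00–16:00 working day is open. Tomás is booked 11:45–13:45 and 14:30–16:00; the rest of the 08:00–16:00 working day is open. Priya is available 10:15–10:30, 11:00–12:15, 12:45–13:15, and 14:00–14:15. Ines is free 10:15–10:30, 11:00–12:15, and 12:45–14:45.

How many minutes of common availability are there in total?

Jun free within 08:00–16:00: 09:30–09:45, 10:00–11:15, 13:45–16:00.
Sven free within 08:00–16:00: 08:15–10:30, 11:30–12:00, 12:15–16:00.
Tomás free within 08:00–16:00: 08:00–11:45, 13:45–14:30.
Jun ∩ Sven: 09:30–09:45, 10:00–10:30, 13:45–16:00.
Jun ∩ Sven ∩ Tomás: 09:30–09:45, 10:00–10:30, 13:45–14:30.
Jun ∩ Sven ∩ Tomás ∩ Priya: 10:15–10:30, 14:00–14:15.
Jun ∩ Sven ∩ Tomás ∩ Priya ∩ Ines: 10:15–10:30, 14:00–14:15.
Total common minutes: 15 + 15 = 30.

30 minutes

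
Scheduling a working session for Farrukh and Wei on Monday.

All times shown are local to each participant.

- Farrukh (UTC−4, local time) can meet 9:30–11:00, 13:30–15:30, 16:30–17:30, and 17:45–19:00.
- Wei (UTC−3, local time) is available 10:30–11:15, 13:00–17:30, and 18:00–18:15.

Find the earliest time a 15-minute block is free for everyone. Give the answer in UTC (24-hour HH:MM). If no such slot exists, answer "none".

13:30

Farrukh → UTC: 13:30–15:00, 17:30–19:30, 20:30–21:30, 21:45–23:00.
Wei → UTC: 13:30–14:15, 16:00–20:30, 21:00–21:15.
Farrukh ∩ Wei: 13:30–14:15, 17:30–19:30, 21:00–21:15.
Windows ≥ 15 min: 13:30–14:15, 17:30–19:30, 21:00–21:15.
Earliest such window starts at 13:30.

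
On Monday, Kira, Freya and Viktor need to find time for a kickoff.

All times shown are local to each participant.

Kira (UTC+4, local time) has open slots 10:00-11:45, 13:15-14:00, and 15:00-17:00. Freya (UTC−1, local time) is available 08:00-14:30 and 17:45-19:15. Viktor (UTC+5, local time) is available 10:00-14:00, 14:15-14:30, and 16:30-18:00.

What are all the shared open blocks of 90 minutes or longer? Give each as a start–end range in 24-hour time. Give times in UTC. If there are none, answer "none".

Kira → UTC: 06:00–07:45, 09:15–10:00, 11:00–13:00.
Freya → UTC: 09:00–15:30, 18:45–20:15.
Viktor → UTC: 05:00–09:00, 09:15–09:30, 11:30–13:00.
Kira ∩ Freya: 09:15–10:00, 11:00–13:00.
Kira ∩ Freya ∩ Viktor: 09:15–09:30, 11:30–13:00.
Windows ≥ 90 min: 11:30–13:00.

11:30–13:00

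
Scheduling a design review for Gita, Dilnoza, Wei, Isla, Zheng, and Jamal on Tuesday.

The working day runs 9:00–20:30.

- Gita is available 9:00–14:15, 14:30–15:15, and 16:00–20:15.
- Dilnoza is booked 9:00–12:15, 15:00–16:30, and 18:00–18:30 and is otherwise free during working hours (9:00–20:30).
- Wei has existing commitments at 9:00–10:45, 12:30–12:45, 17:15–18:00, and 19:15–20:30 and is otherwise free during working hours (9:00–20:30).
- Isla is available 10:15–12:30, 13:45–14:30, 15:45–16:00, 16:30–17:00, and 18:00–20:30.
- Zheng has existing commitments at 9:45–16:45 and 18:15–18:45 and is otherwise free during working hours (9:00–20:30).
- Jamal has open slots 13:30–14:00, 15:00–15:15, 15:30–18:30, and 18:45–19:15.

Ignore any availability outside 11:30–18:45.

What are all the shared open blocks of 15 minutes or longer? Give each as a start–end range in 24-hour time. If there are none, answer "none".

Dilnoza free within 09:00–20:30: 12:15–15:00, 16:30–18:00, 18:30–20:30.
Wei free within 09:00–20:30: 10:45–12:30, 12:45–17:15, 18:00–19:15.
Zheng free within 09:00–20:30: 09:00–09:45, 16:45–18:15, 18:45–20:30.
Gita ∩ Dilnoza: 12:15–14:15, 14:30–15:00, 16:30–18:00, 18:30–20:15.
Gita ∩ Dilnoza ∩ Wei: 12:15–12:30, 12:45–14:15, 14:30–15:00, 16:30–17:15, 18:30–19:15.
Gita ∩ Dilnoza ∩ Wei ∩ Isla: 12:15–12:30, 13:45–14:15, 16:30–17:00, 18:30–19:15.
Gita ∩ Dilnoza ∩ Wei ∩ Isla ∩ Zheng: 16:45–17:00, 18:45–19:15.
Gita ∩ Dilnoza ∩ Wei ∩ Isla ∩ Zheng ∩ Jamal: 16:45–17:00, 18:45–19:15.
Restricted to 11:30–18:45: 16:45–17:00.
Windows ≥ 15 min: 16:45–17:00.

16:45–17:00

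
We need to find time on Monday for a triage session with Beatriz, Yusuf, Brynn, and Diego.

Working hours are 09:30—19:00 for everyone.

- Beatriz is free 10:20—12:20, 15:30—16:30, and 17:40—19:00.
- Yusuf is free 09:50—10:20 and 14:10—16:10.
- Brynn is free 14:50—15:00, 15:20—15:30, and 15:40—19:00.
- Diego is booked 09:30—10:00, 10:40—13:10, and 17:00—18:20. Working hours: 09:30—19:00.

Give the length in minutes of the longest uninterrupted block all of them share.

30 minutes

Diego free within 09:30–19:00: 10:00–10:40, 13:10–17:00, 18:20–19:00.
Beatriz ∩ Yusuf: 15:30–16:10.
Beatriz ∩ Yusuf ∩ Brynn: 15:40–16:10.
Beatriz ∩ Yusuf ∩ Brynn ∩ Diego: 15:40–16:10.
Single common window of 30 minutes.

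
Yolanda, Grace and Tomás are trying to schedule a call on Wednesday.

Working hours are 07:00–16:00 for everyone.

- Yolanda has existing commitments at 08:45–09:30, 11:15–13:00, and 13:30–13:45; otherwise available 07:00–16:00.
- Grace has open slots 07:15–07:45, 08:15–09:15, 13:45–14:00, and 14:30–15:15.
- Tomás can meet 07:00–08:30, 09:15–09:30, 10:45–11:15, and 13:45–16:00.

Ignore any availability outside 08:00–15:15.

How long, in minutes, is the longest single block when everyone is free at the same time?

Yolanda free within 07:00–16:00: 07:00–08:45, 09:30–11:15, 13:00–13:30, 13:45–16:00.
Yolanda ∩ Grace: 07:15–07:45, 08:15–08:45, 13:45–14:00, 14:30–15:15.
Yolanda ∩ Grace ∩ Tomás: 07:15–07:45, 08:15–08:30, 13:45–14:00, 14:30–15:15.
Restricted to 08:00–15:15: 08:15–08:30, 13:45–14:00, 14:30–15:15.
Common window lengths: 15, 15, 45 min; longest is 45.

45 minutes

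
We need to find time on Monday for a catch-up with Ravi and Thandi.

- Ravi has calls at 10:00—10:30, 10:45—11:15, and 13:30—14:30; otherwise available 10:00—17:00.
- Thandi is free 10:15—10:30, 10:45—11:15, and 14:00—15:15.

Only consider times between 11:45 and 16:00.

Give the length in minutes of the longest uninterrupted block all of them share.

Ravi free within 10:00–17:00: 10:30–10:45, 11:15–13:30, 14:30–17:00.
Ravi ∩ Thandi: 14:30–15:15.
Restricted to 11:45–16:00: 14:30–15:15.
Single common window of 45 minutes.

45 minutes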